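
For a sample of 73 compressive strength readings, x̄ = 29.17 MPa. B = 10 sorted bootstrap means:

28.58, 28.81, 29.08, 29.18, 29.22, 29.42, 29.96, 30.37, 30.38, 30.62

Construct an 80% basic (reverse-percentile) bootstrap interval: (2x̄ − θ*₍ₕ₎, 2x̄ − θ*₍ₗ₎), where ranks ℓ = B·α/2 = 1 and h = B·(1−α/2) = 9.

(27.96, 29.76)

Percentile endpoints at ranks 1 and 9: θ*₍1₎ = 28.58, θ*₍9₎ = 30.38.
Basic interval reflects these around x̄:
  lower = 2 × 29.17 − 30.38 = 27.96
  upper = 2 × 29.17 − 28.58 = 29.76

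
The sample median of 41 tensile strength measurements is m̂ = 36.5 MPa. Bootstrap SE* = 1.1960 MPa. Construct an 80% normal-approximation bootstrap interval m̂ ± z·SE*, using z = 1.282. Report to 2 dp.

(34.97, 38.03)

Margin = 1.282 × 1.1960 = 1.533
Interval: 36.5 ± 1.533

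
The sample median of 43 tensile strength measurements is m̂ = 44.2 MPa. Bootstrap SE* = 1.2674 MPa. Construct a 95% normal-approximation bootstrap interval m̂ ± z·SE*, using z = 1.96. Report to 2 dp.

(41.72, 46.68)

Margin = 1.96 × 1.2674 = 2.484
Interval: 44.2 ± 2.484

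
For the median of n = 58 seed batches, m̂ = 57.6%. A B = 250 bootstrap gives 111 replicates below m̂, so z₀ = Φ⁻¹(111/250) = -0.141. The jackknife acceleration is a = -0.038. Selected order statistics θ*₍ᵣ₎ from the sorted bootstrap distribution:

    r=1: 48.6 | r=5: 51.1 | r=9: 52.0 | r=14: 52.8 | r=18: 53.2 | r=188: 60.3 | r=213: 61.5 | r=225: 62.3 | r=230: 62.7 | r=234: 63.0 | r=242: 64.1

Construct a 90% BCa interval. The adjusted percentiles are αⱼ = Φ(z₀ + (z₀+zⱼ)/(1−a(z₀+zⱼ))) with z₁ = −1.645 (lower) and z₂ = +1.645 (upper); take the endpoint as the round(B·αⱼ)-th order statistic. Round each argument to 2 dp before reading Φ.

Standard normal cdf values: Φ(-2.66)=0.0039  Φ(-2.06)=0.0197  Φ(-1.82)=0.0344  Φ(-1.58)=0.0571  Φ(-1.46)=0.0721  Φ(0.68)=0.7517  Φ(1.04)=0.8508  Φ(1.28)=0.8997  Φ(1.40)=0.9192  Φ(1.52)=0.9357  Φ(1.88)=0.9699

(51.1, 62.3)

Lower: z₀ + z₁ = -0.141 + (-1.645) = -1.786; 1 − a(z₀+z₁) = 1 − (-0.038)(-1.786) = 0.9321; argument = -0.141 + (-1.786)/0.9321 = -2.0570 → -2.06.
α₁ = Φ(-2.06) = 0.0197; rank = round(250 × 0.0197) = 5; θ*₍5₎ = 51.1.
Upper: z₀ + z₂ = 1.504; 1 − a(z₀+z₂) = 1.0572; argument = 1.2817 → 1.28; α₂ = 0.8997; rank = 225; θ*₍225₎ = 62.3.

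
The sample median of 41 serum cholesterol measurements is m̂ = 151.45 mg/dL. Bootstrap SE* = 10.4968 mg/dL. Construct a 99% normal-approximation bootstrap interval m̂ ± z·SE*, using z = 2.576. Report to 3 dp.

(124.410, 178.490)

Margin = 2.576 × 10.4968 = 27.0398
Interval: 151.45 ± 27.0398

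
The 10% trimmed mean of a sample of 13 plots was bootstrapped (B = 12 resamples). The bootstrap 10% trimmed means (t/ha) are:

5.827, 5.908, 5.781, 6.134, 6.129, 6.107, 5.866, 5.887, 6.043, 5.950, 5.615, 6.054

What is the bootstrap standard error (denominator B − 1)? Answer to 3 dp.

Bootstrap SE is the standard deviation of the 12 replicate 10% trimmed means.
Mean of replicates: (5.827 + 5.908 + 5.781 + 6.134 + 6.129 + 6.107 + 5.866 + 5.887 + 6.043 + 5.950 + 5.615 + 6.054) / 12 = 71.3010 / 12 = 5.9417
Sum of squared deviations: (−0.1147)² + (−0.0337)² + (−0.1608)² + (+0.1923)² + (+0.1872)² + (+0.1653)² + (−0.0758)² + (−0.0548)² + (+0.1013)² + (+0.0083)² + (−0.3267)² + (+0.1123)² = 0.2779
Variance = 0.2779 / 11 = 0.0253
SE* = √0.0253

SE* = 0.159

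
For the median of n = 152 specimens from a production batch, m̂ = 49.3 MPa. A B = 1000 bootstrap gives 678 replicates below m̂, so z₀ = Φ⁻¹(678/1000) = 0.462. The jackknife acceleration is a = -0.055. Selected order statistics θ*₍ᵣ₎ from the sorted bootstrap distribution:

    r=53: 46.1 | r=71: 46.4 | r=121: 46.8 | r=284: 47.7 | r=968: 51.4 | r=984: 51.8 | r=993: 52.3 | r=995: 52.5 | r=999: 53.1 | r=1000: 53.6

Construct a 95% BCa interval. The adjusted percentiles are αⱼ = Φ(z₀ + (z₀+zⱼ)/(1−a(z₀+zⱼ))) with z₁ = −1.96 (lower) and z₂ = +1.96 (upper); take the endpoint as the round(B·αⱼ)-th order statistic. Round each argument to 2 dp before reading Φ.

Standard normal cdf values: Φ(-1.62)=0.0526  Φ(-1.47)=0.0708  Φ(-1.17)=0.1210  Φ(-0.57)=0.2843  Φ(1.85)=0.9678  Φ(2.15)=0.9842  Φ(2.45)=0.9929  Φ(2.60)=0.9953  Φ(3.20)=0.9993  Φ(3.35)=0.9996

(46.8, 52.5)

Lower: z₀ + z₁ = 0.462 + (-1.960) = -1.498; 1 − a(z₀+z₁) = 1 − (-0.055)(-1.498) = 0.9176; argument = 0.462 + (-1.498)/0.9176 = -1.1705 → -1.17.
α₁ = Φ(-1.17) = 0.1210; rank = round(1000 × 0.1210) = 121; θ*₍121₎ = 46.8.
Upper: z₀ + z₂ = 2.422; 1 − a(z₀+z₂) = 1.1332; argument = 2.5993 → 2.60; α₂ = 0.9953; rank = 995; θ*₍995₎ = 52.5.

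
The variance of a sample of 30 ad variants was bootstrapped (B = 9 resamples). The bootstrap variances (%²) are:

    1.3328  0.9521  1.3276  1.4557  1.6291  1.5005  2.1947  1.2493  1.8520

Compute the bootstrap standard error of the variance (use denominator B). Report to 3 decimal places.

SE* = 0.341

Bootstrap SE is the standard deviation of the 9 replicate variances.
Mean of replicates: (1.3328 + 0.9521 + 1.3276 + 1.4557 + 1.6291 + 1.5005 + 2.1947 + 1.2493 + 1.8520) / 9 = 13.49380 / 9 = 1.49931
Sum of squared deviations: (−0.16651)² + (−0.54721)² + (−0.17171)² + (−0.04361)² + (+0.12979)² + (+0.00119)² + (+0.69539)² + (−0.25001)² + (+0.35269)² = 1.04586
Variance = 1.04586 / 9 = 0.11621
SE* = √0.11621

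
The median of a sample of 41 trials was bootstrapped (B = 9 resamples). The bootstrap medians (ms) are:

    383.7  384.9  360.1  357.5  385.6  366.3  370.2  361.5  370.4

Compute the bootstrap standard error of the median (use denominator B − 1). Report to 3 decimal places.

SE* = 11.079

Bootstrap SE is the standard deviation of the 9 replicate medians.
Mean of replicates: (383.7 + 384.9 + 360.1 + 357.5 + 385.6 + 366.3 + 370.2 + 361.5 + 370.4) / 9 = 3340.2000 / 9 = 371.1333
Sum of squared deviations: (+12.5667)² + (+13.7667)² + (−11.0333)² + (−13.6333)² + (+14.4667)² + (−4.8333)² + (−0.9333)² + (−9.6333)² + (−0.7333)² = 981.9000
Variance = 981.9000 / 8 = 122.7375
SE* = √122.7375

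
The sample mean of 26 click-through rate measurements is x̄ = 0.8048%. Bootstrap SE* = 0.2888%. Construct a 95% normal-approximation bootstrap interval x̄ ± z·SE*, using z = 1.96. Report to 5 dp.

(0.23875, 1.37085)

Margin = 1.96 × 0.2888 = 0.566048
Interval: 0.8048 ± 0.566048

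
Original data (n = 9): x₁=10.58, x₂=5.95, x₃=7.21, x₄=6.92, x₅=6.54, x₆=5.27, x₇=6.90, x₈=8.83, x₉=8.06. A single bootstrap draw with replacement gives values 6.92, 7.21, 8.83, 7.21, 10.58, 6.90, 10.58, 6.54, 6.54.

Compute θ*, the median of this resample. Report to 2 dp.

Sorted: 6.54, 6.54, 6.90, 6.92, 7.21, 7.21, 8.83, 10.58, 10.58
Median = middle value = 7.21

θ* = 7.21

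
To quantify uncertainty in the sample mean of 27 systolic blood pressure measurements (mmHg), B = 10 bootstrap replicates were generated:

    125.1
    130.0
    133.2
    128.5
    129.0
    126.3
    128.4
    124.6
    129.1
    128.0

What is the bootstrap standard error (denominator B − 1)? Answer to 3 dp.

Bootstrap SE is the standard deviation of the 10 replicate means.
Mean of replicates: (125.1 + 130.0 + 133.2 + 128.5 + 129.0 + 126.3 + 128.4 + 124.6 + 129.1 + 128.0) / 10 = 1282.2000 / 10 = 128.2200
Sum of squared deviations: (−3.1200)² + (+1.7800)² + (+4.9800)² + (+0.2800)² + (+0.7800)² + (−1.9200)² + (+0.1800)² + (−3.6200)² + (+0.8800)² + (−0.2200)² = 56.0360
Variance = 56.0360 / 9 = 6.2262
SE* = √6.2262

SE* = 2.495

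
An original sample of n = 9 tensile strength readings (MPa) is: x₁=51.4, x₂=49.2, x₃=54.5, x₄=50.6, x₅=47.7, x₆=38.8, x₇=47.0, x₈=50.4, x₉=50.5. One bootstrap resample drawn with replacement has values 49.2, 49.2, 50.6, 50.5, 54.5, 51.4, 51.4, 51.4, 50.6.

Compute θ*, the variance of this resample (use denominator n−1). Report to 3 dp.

Mean = 50.9778; sum of squared deviations = 19.7756
s² = 19.7756 / 8 = 2.4719

θ* = 2.472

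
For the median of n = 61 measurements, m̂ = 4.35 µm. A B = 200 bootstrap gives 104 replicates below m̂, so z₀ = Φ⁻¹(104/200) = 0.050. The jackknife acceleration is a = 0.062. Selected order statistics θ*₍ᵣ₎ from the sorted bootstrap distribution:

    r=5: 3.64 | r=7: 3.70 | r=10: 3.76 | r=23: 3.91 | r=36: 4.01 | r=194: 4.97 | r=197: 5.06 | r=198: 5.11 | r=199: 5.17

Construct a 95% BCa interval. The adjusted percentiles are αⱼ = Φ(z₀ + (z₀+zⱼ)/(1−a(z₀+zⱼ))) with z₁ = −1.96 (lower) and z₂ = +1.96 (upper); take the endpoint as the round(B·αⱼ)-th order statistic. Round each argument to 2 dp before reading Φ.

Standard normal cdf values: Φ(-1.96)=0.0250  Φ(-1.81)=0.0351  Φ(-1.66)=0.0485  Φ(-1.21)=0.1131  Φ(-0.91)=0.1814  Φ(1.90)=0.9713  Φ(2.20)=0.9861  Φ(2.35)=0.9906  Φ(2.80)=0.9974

(3.76, 5.11)

Lower: z₀ + z₁ = 0.050 + (-1.960) = -1.910; 1 − a(z₀+z₁) = 1 − (0.062)(-1.910) = 1.1184; argument = 0.050 + (-1.910)/1.1184 = -1.6578 → -1.66.
α₁ = Φ(-1.66) = 0.0485; rank = round(200 × 0.0485) = 10; θ*₍10₎ = 3.76.
Upper: z₀ + z₂ = 2.010; 1 − a(z₀+z₂) = 0.8754; argument = 2.3461 → 2.35; α₂ = 0.9906; rank = 198; θ*₍198₎ = 5.11.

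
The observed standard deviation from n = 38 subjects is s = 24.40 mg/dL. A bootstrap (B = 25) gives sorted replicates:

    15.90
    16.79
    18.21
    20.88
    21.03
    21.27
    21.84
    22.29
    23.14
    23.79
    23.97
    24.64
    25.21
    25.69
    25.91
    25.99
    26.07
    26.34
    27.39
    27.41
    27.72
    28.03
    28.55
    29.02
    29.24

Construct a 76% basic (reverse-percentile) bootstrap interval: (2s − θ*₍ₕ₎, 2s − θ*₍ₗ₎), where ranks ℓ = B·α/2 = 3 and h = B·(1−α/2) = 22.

Percentile endpoints at ranks 3 and 22: θ*₍3₎ = 18.21, θ*₍22₎ = 28.03.
Basic interval reflects these around s:
  lower = 2 × 24.40 − 28.03 = 20.77
  upper = 2 × 24.40 − 18.21 = 30.59

(20.77, 30.59)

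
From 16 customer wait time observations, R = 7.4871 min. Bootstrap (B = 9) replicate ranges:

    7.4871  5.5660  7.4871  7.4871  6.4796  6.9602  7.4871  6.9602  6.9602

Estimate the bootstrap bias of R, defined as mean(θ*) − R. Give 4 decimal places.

bias = −0.5010

mean(θ*) = (7.4871 + 5.5660 + 7.4871 + 7.4871 + 6.4796 + 6.9602 + 7.4871 + 6.9602 + 6.9602) / 9 = 6.98607
bias = 6.98607 − 7.4871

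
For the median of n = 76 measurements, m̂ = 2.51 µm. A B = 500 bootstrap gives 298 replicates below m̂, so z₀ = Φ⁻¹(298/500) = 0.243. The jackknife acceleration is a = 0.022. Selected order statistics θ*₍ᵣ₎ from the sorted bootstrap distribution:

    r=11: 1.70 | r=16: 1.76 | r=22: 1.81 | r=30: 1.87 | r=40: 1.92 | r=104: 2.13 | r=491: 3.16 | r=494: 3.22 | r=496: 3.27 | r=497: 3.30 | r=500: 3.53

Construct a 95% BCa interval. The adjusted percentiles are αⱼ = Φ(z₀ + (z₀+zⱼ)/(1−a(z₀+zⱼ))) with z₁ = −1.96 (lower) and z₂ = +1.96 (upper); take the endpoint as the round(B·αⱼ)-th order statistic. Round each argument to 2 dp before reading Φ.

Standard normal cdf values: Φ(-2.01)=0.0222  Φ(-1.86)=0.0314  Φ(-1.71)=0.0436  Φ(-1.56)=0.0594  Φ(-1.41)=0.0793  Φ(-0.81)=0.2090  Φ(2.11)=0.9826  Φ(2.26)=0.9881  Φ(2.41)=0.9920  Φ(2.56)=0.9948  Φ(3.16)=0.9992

Lower: z₀ + z₁ = 0.243 + (-1.960) = -1.717; 1 − a(z₀+z₁) = 1 − (0.022)(-1.717) = 1.0378; argument = 0.243 + (-1.717)/1.0378 = -1.4115 → -1.41.
α₁ = Φ(-1.41) = 0.0793; rank = round(500 × 0.0793) = 40; θ*₍40₎ = 1.92.
Upper: z₀ + z₂ = 2.203; 1 − a(z₀+z₂) = 0.9515; argument = 2.5582 → 2.56; α₂ = 0.9948; rank = 497; θ*₍497₎ = 3.30.

(1.92, 3.30)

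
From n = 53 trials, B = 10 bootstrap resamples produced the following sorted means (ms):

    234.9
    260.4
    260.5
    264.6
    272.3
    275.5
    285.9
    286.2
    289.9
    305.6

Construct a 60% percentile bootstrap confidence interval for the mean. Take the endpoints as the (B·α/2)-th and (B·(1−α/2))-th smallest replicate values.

(260.4, 286.2)

α = 0.40; lower rank = 10 × 0.200 = 2; upper rank = 10 × 0.800 = 8.
The 2nd smallest replicate is 260.4; the 8th is 286.2.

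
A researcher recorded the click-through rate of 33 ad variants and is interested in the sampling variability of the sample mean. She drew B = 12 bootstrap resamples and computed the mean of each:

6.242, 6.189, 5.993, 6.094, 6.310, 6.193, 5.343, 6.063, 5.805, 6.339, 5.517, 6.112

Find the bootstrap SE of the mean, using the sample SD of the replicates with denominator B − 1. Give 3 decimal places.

Bootstrap SE is the standard deviation of the 12 replicate means.
Mean of replicates: (6.242 + 6.189 + 5.993 + 6.094 + 6.310 + 6.193 + 5.343 + 6.063 + 5.805 + 6.339 + 5.517 + 6.112) / 12 = 72.2000 / 12 = 6.0167
Sum of squared deviations: (+0.2253)² + (+0.1723)² + (−0.0237)² + (+0.0773)² + (+0.2933)² + (+0.1763)² + (−0.6737)² + (+0.0463)² + (−0.2117)² + (+0.3223)² + (−0.4997)² + (+0.0953)² = 1.0676
Variance = 1.0676 / 11 = 0.0971
SE* = √0.0971

SE* = 0.312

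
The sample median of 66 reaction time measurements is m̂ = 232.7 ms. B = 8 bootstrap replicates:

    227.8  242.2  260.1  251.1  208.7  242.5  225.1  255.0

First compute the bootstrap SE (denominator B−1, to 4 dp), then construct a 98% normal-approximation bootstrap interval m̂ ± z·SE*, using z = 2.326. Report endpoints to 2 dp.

(192.35, 273.05)

Mean of replicates = 239.0625; sum of squared deviations = 2106.8188; SE* = √(2106.8188/7) = 17.3486
Margin = 2.326 × 17.3486 = 40.353
Interval: 232.7 ± 40.353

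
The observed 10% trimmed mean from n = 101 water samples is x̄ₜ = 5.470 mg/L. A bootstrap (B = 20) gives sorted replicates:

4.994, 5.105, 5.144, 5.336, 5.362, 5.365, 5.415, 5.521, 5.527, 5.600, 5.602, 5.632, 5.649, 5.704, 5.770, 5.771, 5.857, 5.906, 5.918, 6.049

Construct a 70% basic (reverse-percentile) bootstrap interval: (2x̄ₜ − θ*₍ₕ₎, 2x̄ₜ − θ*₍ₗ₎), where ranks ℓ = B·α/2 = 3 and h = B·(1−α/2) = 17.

Percentile endpoints at ranks 3 and 17: θ*₍3₎ = 5.144, θ*₍17₎ = 5.857.
Basic interval reflects these around x̄ₜ:
  lower = 2 × 5.470 − 5.857 = 5.083
  upper = 2 × 5.470 − 5.144 = 5.796

(5.083, 5.796)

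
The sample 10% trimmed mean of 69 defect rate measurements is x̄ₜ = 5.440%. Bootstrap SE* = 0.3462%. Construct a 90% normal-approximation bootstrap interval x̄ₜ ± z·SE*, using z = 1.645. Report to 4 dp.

Margin = 1.645 × 0.3462 = 0.56950
Interval: 5.440 ± 0.56950

(4.8705, 6.0095)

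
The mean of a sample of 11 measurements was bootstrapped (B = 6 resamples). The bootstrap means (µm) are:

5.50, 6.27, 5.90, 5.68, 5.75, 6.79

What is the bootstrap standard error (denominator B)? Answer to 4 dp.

Bootstrap SE is the standard deviation of the 6 replicate means.
Mean of replicates: (5.50 + 6.27 + 5.90 + 5.68 + 5.75 + 6.79) / 6 = 35.89000 / 6 = 5.98167
Sum of squared deviations: (−0.48167)² + (+0.28833)² + (−0.08167)² + (−0.30167)² + (−0.23167)² + (+0.80833)² = 1.11988
Variance = 1.11988 / 6 = 0.18665
SE* = √0.18665

SE* = 0.4320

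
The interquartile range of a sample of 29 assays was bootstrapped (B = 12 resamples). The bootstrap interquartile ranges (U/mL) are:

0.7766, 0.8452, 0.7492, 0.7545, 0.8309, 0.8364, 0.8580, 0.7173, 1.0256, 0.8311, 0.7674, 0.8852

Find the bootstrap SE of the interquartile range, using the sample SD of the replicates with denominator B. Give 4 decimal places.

Bootstrap SE is the standard deviation of the 12 replicate interquartile ranges.
Mean of replicates: (0.7766 + 0.8452 + 0.7492 + 0.7545 + 0.8309 + 0.8364 + 0.8580 + 0.7173 + 1.0256 + 0.8311 + 0.7674 + 0.8852) / 12 = 9.877400 / 12 = 0.823117
Sum of squared deviations: (−0.046517)² + (+0.022083)² + (−0.073917)² + (−0.068617)² + (+0.007783)² + (+0.013283)² + (+0.034883)² + (−0.105817)² + (+0.202483)² + (+0.007983)² + (−0.055717)² + (+0.062083)² = 0.073496
Variance = 0.073496 / 12 = 0.006125
SE* = √0.006125

SE* = 0.0783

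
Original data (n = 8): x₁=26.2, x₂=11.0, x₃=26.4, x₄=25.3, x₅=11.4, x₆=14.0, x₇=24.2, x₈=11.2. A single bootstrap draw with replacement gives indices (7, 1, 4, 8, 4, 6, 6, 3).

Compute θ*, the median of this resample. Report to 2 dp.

θ* = 24.75

Resample values: 24.2, 26.2, 25.3, 11.2, 25.3, 14.0, 14.0, 26.4.
Sorted: 11.2, 14.0, 14.0, 24.2, 25.3, 25.3, 26.2, 26.4
Median = average of the two middle values = 24.75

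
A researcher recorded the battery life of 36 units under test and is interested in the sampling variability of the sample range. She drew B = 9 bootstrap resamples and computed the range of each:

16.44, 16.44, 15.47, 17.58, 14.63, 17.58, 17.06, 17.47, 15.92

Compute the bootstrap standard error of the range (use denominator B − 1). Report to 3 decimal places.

Bootstrap SE is the standard deviation of the 9 replicate ranges.
Mean of replicates: (16.44 + 16.44 + 15.47 + 17.58 + 14.63 + 17.58 + 17.06 + 17.47 + 15.92) / 9 = 148.5900 / 9 = 16.5100
Sum of squared deviations: (−0.0700)² + (−0.0700)² + (−1.0400)² + (+1.0700)² + (−1.8800)² + (+1.0700)² + (+0.5500)² + (+0.9600)² + (−0.5900)² = 8.4878
Variance = 8.4878 / 8 = 1.0610
SE* = √1.0610

SE* = 1.030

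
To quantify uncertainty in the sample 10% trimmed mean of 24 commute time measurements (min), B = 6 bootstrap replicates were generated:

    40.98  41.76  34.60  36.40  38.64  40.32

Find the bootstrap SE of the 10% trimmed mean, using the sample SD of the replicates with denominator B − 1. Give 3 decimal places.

SE* = 2.802

Bootstrap SE is the standard deviation of the 6 replicate 10% trimmed means.
Mean of replicates: (40.98 + 41.76 + 34.60 + 36.40 + 38.64 + 40.32) / 6 = 232.7000 / 6 = 38.7833
Sum of squared deviations: (+2.1967)² + (+2.9767)² + (−4.1833)² + (−2.3833)² + (−0.1433)² + (+1.5367)² = 39.2483
Variance = 39.2483 / 5 = 7.8497
SE* = √7.8497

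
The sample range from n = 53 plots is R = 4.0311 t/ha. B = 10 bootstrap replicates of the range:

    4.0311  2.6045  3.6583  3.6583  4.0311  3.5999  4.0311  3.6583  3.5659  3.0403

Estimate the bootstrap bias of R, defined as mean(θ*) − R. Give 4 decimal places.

mean(θ*) = (4.0311 + 2.6045 + 3.6583 + 3.6583 + 4.0311 + 3.5999 + 4.0311 + 3.6583 + 3.5659 + 3.0403) / 10 = 3.58788
bias = 3.58788 − 4.0311

bias = −0.4432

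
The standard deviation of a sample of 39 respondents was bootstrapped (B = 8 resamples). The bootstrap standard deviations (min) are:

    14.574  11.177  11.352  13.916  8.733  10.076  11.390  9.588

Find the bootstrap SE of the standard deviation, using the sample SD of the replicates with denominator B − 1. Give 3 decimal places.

Bootstrap SE is the standard deviation of the 8 replicate standard deviations.
Mean of replicates: (14.574 + 11.177 + 11.352 + 13.916 + 8.733 + 10.076 + 11.390 + 9.588) / 8 = 90.8060 / 8 = 11.3507
Sum of squared deviations: (+3.2233)² + (−0.1738)² + (+0.0013)² + (+2.5653)² + (−2.6177)² + (−1.2747)² + (+0.0393)² + (−1.7628)² = 28.5865
Variance = 28.5865 / 7 = 4.0838
SE* = √4.0838

SE* = 2.021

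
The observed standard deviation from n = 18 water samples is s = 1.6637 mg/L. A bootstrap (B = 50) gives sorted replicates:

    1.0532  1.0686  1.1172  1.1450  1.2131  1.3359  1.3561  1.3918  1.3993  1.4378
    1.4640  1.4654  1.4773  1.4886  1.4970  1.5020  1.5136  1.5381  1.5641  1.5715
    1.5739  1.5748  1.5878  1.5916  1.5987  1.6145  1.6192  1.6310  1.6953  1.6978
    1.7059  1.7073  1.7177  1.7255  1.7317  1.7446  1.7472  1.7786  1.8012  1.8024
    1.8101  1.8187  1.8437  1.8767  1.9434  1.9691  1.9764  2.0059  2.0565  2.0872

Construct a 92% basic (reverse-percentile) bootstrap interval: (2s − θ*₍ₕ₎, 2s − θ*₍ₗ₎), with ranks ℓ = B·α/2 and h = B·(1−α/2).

(1.3215, 2.2588)

Percentile endpoints at ranks 2 and 48: θ*₍2₎ = 1.0686, θ*₍48₎ = 2.0059.
Basic interval reflects these around s:
  lower = 2 × 1.6637 − 2.0059 = 1.3215
  upper = 2 × 1.6637 − 1.0686 = 2.2588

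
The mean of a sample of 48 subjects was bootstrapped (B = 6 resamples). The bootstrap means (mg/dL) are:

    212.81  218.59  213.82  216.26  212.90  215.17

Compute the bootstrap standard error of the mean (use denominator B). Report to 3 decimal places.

Bootstrap SE is the standard deviation of the 6 replicate means.
Mean of replicates: (212.81 + 218.59 + 213.82 + 216.26 + 212.90 + 215.17) / 6 = 1289.5500 / 6 = 214.9250
Sum of squared deviations: (−2.1150)² + (+3.6650)² + (−1.1050)² + (+1.3350)² + (−2.0250)² + (+0.2450)² = 25.0693
Variance = 25.0693 / 6 = 4.1782
SE* = √4.1782

SE* = 2.044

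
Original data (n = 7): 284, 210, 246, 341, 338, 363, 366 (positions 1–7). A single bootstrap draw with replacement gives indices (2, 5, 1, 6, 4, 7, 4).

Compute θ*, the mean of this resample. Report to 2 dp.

Resample values: 210, 338, 284, 363, 341, 366, 341.
Mean = (210 + 338 + 284 + 363 + 341 + 366 + 341) / 7 = 2243.0 / 7 = 320.43

θ* = 320.43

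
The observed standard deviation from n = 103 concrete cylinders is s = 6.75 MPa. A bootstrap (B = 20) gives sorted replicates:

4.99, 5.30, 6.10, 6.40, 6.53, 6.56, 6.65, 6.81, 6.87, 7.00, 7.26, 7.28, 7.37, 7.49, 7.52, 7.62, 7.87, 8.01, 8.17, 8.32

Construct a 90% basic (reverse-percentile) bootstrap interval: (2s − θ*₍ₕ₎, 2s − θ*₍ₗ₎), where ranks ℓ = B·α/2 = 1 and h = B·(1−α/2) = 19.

Percentile endpoints at ranks 1 and 19: θ*₍1₎ = 4.99, θ*₍19₎ = 8.17.
Basic interval reflects these around s:
  lower = 2 × 6.75 − 8.17 = 5.33
  upper = 2 × 6.75 − 4.99 = 8.51

(5.33, 8.51)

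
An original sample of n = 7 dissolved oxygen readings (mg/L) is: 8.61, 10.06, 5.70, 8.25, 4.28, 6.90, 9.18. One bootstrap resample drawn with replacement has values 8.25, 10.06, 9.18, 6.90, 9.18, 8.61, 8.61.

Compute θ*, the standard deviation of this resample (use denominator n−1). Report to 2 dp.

θ* = 0.98

Mean = 8.6843; sum of squared deviations = 5.7674
s² = 5.7674 / 6 = 0.9612
s = √0.9612 = 0.98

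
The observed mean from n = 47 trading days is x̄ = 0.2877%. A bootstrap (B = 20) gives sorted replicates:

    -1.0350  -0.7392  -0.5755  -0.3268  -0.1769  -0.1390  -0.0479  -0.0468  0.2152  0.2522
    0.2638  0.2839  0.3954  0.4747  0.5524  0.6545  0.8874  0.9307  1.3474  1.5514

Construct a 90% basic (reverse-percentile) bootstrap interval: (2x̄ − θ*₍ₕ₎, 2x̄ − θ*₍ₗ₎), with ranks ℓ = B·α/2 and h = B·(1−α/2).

(-0.7720, 1.6104)

Percentile endpoints at ranks 1 and 19: θ*₍1₎ = -1.0350, θ*₍19₎ = 1.3474.
Basic interval reflects these around x̄:
  lower = 2 × 0.2877 − 1.3474 = -0.7720
  upper = 2 × 0.2877 − -1.0350 = 1.6104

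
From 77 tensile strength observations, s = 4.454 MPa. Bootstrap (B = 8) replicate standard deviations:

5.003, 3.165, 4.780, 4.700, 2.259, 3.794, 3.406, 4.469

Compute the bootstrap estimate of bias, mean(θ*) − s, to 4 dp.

bias = −0.5070

mean(θ*) = (5.003 + 3.165 + 4.780 + 4.700 + 2.259 + 3.794 + 3.406 + 4.469) / 8 = 3.94700
bias = 3.94700 − 4.454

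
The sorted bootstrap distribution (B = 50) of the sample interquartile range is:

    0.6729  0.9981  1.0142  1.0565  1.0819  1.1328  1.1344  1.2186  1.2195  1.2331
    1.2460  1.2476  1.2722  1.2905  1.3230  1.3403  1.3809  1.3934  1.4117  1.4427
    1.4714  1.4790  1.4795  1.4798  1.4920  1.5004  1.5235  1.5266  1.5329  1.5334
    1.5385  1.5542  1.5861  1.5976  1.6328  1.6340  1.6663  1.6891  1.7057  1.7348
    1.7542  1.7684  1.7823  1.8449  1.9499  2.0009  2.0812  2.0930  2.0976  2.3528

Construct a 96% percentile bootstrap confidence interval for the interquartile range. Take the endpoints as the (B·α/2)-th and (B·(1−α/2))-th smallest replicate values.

(0.6729, 2.0976)

α = 0.04; lower rank = 50 × 0.020 = 1; upper rank = 50 × 0.980 = 49.
The 1st smallest replicate is 0.6729; the 49th is 2.0976.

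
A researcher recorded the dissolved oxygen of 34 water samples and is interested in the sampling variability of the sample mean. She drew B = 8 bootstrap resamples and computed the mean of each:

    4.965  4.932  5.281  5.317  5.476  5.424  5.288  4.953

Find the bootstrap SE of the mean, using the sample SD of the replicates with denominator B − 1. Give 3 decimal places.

SE* = 0.221

Bootstrap SE is the standard deviation of the 8 replicate means.
Mean of replicates: (4.965 + 4.932 + 5.281 + 5.317 + 5.476 + 5.424 + 5.288 + 4.953) / 8 = 41.6360 / 8 = 5.2045
Sum of squared deviations: (−0.2395)² + (−0.2725)² + (+0.0765)² + (+0.1125)² + (+0.2715)² + (+0.2195)² + (+0.0835)² + (−0.2515)² = 0.3422
Variance = 0.3422 / 7 = 0.0489
SE* = √0.0489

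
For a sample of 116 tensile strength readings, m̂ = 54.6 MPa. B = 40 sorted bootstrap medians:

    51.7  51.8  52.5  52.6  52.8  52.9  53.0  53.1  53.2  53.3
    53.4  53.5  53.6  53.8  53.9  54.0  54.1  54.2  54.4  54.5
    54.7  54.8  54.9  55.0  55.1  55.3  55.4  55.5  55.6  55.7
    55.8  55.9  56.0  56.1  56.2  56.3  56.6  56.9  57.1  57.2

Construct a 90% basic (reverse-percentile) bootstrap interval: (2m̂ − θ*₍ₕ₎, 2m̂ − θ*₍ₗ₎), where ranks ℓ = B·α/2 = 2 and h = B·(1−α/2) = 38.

(52.3, 57.4)

Percentile endpoints at ranks 2 and 38: θ*₍2₎ = 51.8, θ*₍38₎ = 56.9.
Basic interval reflects these around m̂:
  lower = 2 × 54.6 − 56.9 = 52.3
  upper = 2 × 54.6 − 51.8 = 57.4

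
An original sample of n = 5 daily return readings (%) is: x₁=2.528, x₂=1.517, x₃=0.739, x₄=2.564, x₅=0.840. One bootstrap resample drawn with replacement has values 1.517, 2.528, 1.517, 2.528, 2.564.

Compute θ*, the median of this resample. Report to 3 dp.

θ* = 2.528

Sorted: 1.517, 1.517, 2.528, 2.528, 2.564
Median = middle value = 2.528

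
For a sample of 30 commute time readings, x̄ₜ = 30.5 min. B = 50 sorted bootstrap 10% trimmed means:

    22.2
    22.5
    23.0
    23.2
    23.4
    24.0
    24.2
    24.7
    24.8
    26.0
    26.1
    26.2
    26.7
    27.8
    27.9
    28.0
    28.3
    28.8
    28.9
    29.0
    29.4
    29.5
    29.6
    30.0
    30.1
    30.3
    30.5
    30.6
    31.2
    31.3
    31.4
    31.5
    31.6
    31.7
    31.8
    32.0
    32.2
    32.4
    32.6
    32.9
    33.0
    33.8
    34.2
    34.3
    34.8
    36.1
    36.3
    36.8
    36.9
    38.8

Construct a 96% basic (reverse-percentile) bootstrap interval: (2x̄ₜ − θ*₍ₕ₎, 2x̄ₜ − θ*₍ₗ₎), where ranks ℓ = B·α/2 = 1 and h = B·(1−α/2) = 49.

Percentile endpoints at ranks 1 and 49: θ*₍1₎ = 22.2, θ*₍49₎ = 36.9.
Basic interval reflects these around x̄ₜ:
  lower = 2 × 30.5 − 36.9 = 24.1
  upper = 2 × 30.5 − 22.2 = 38.8

(24.1, 38.8)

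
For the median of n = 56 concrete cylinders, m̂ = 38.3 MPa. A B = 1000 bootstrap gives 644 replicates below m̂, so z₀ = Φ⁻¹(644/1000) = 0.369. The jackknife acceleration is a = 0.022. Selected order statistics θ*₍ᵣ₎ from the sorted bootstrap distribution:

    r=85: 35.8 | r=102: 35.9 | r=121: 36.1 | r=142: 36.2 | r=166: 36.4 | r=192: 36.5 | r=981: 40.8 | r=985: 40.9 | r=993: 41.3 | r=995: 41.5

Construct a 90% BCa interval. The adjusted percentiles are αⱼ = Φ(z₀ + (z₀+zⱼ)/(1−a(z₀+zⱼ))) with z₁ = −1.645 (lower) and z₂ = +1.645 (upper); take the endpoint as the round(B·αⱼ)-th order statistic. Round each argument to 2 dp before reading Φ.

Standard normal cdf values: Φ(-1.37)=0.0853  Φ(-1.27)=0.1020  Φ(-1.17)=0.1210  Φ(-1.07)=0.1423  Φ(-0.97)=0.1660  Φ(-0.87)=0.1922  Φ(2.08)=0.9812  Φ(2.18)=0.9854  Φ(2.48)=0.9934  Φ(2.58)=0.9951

Lower: z₀ + z₁ = 0.369 + (-1.645) = -1.276; 1 − a(z₀+z₁) = 1 − (0.022)(-1.276) = 1.0281; argument = 0.369 + (-1.276)/1.0281 = -0.8722 → -0.87.
α₁ = Φ(-0.87) = 0.1922; rank = round(1000 × 0.1922) = 192; θ*₍192₎ = 36.5.
Upper: z₀ + z₂ = 2.014; 1 − a(z₀+z₂) = 0.9557; argument = 2.4764 → 2.48; α₂ = 0.9934; rank = 993; θ*₍993₎ = 41.3.

(36.5, 41.3)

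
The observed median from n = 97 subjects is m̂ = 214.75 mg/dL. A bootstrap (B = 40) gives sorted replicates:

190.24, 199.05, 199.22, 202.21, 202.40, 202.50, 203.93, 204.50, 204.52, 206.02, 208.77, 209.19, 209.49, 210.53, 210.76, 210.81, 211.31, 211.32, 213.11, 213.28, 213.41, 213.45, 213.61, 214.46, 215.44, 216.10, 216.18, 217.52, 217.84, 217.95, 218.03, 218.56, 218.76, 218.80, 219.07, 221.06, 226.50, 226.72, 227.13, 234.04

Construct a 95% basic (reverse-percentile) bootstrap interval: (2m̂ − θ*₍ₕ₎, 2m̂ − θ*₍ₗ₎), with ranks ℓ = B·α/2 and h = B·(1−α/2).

Percentile endpoints at ranks 1 and 39: θ*₍1₎ = 190.24, θ*₍39₎ = 227.13.
Basic interval reflects these around m̂:
  lower = 2 × 214.75 − 227.13 = 202.37
  upper = 2 × 214.75 − 190.24 = 239.26

(202.37, 239.26)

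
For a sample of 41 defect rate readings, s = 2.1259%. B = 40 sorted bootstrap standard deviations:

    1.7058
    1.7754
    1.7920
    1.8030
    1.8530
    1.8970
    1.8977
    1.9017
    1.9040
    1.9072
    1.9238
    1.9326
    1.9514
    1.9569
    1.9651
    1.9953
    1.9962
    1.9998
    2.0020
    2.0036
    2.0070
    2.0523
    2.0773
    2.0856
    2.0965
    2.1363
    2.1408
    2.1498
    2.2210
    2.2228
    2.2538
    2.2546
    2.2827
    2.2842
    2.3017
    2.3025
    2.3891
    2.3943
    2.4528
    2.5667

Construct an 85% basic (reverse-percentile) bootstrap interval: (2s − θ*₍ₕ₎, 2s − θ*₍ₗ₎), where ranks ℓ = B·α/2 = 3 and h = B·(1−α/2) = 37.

Percentile endpoints at ranks 3 and 37: θ*₍3₎ = 1.7920, θ*₍37₎ = 2.3891.
Basic interval reflects these around s:
  lower = 2 × 2.1259 − 2.3891 = 1.8627
  upper = 2 × 2.1259 − 1.7920 = 2.4598

(1.8627, 2.4598)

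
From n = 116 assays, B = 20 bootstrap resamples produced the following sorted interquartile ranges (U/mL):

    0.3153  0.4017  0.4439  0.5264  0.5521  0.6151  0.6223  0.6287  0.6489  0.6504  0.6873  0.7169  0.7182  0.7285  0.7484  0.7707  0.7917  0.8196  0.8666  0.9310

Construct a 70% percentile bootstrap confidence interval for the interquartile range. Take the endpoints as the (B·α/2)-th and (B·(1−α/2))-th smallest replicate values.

α = 0.30; lower rank = 20 × 0.150 = 3; upper rank = 20 × 0.850 = 17.
The 3rd smallest replicate is 0.4439; the 17th is 0.7917.

(0.4439, 0.7917)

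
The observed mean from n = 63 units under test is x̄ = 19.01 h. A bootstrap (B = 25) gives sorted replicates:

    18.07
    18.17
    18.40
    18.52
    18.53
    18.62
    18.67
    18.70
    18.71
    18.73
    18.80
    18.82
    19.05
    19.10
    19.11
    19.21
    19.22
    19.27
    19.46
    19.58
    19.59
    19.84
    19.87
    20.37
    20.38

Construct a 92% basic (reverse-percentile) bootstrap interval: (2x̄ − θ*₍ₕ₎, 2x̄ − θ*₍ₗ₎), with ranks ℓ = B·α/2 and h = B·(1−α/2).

Percentile endpoints at ranks 1 and 24: θ*₍1₎ = 18.07, θ*₍24₎ = 20.37.
Basic interval reflects these around x̄:
  lower = 2 × 19.01 − 20.37 = 17.65
  upper = 2 × 19.01 − 18.07 = 19.95

(17.65, 19.95)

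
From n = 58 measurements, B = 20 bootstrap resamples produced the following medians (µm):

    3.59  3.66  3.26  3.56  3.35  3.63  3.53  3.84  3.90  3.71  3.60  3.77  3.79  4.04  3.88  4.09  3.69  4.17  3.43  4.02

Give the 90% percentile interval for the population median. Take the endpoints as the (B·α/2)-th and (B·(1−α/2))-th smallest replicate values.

(3.26, 4.09)

Sorted replicates: 3.26, 3.35, 3.43, 3.53, 3.56, 3.59, 3.60, 3.63, 3.66, 3.69, 3.71, 3.77, 3.79, 3.84, 3.88, 3.90, 4.02, 4.04, 4.09, 4.17
α = 0.10; lower rank = 20 × 0.050 = 1; upper rank = 20 × 0.950 = 19.
The 1st smallest replicate is 3.26; the 19th is 4.09.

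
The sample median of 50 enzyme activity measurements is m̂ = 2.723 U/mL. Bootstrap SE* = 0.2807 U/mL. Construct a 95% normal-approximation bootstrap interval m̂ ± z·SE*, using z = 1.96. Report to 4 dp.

Margin = 1.96 × 0.2807 = 0.55017
Interval: 2.723 ± 0.55017

(2.1728, 3.2732)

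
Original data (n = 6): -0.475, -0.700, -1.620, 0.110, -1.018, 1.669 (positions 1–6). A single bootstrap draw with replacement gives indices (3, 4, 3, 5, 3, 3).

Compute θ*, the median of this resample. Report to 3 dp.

θ* = -1.620

Resample values: -1.620, 0.110, -1.620, -1.018, -1.620, -1.620.
Sorted: -1.620, -1.620, -1.620, -1.620, -1.018, 0.110
Median = average of the two middle values = -1.620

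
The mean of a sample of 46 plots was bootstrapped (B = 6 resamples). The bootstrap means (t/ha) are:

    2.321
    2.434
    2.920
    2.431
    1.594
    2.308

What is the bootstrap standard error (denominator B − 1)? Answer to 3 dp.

Bootstrap SE is the standard deviation of the 6 replicate means.
Mean of replicates: (2.321 + 2.434 + 2.920 + 2.431 + 1.594 + 2.308) / 6 = 14.0080 / 6 = 2.3347
Sum of squared deviations: (−0.0137)² + (+0.0993)² + (+0.5853)² + (+0.0963)² + (−0.7407)² + (−0.0267)² = 0.9112
Variance = 0.9112 / 5 = 0.1822
SE* = √0.1822

SE* = 0.427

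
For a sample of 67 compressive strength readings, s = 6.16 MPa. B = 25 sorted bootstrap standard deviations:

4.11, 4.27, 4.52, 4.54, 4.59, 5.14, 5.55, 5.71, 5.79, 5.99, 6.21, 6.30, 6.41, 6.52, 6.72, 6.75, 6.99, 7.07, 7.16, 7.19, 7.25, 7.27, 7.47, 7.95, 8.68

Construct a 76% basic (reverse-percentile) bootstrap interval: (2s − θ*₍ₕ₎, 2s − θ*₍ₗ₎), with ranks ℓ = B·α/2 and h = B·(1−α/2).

(5.05, 7.80)

Percentile endpoints at ranks 3 and 22: θ*₍3₎ = 4.52, θ*₍22₎ = 7.27.
Basic interval reflects these around s:
  lower = 2 × 6.16 − 7.27 = 5.05
  upper = 2 × 6.16 − 4.52 = 7.80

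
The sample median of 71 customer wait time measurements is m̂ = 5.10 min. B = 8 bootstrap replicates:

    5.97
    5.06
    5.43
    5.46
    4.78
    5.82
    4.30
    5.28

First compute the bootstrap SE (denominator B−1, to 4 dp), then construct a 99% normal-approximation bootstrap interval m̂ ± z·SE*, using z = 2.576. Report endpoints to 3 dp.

Mean of replicates = 5.2625; sum of squared deviations = 2.0789; SE* = √(2.0789/7) = 0.5450
Margin = 2.576 × 0.5450 = 1.4039
Interval: 5.10 ± 1.4039

(3.696, 6.504)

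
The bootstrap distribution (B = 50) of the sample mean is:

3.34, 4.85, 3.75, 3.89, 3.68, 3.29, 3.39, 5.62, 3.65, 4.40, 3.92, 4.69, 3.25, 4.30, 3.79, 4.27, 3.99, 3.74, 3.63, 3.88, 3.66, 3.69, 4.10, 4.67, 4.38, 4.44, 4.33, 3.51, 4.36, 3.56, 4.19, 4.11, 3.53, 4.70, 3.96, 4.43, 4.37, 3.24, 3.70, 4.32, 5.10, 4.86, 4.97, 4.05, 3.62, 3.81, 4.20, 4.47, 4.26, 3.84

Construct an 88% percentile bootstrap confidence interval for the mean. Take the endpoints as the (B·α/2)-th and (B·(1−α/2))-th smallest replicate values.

(3.29, 4.86)

Sorted replicates: 3.24, 3.25, 3.29, 3.34, 3.39, 3.51, 3.53, 3.56, 3.62, 3.63, 3.65, 3.66, 3.68, 3.69, 3.70, 3.74, 3.75, 3.79, 3.81, 3.84, 3.88, 3.89, 3.92, 3.96, 3.99, 4.05, 4.10, 4.11, 4.19, 4.20, 4.26, 4.27, 4.30, 4.32, 4.33, 4.36, 4.37, 4.38, 4.40, 4.43, 4.44, 4.47, 4.67, 4.69, 4.70, 4.85, 4.86, 4.97, 5.10, 5.62
α = 0.12; lower rank = 50 × 0.060 = 3; upper rank = 50 × 0.940 = 47.
The 3rd smallest replicate is 3.29; the 47th is 4.86.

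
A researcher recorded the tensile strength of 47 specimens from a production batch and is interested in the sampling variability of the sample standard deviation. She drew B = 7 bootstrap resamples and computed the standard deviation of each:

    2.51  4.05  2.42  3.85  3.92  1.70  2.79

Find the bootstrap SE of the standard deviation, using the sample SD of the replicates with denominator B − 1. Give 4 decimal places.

Bootstrap SE is the standard deviation of the 7 replicate standard deviations.
Mean of replicates: (2.51 + 4.05 + 2.42 + 3.85 + 3.92 + 1.70 + 2.79) / 7 = 21.24000 / 7 = 3.03429
Sum of squared deviations: (−0.52429)² + (+1.01571)² + (−0.61429)² + (+0.81571)² + (+0.88571)² + (−1.33429)² + (−0.24429)² = 4.97377
Variance = 4.97377 / 6 = 0.82896
SE* = √0.82896

SE* = 0.9105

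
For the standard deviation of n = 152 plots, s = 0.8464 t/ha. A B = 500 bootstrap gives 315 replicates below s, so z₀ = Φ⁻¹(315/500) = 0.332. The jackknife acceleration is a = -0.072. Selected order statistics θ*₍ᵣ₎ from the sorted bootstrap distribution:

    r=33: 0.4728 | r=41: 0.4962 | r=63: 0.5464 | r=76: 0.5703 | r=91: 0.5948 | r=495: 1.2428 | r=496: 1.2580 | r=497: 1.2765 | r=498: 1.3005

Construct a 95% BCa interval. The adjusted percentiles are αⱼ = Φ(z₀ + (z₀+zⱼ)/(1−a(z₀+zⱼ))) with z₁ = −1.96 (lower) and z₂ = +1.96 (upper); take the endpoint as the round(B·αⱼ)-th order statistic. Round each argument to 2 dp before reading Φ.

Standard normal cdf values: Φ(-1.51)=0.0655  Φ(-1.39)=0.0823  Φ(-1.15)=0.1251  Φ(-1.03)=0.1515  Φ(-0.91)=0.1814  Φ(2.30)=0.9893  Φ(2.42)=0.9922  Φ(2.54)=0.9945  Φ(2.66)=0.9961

(0.4728, 1.2428)

Lower: z₀ + z₁ = 0.332 + (-1.960) = -1.628; 1 − a(z₀+z₁) = 1 − (-0.072)(-1.628) = 0.8828; argument = 0.332 + (-1.628)/0.8828 = -1.5122 → -1.51.
α₁ = Φ(-1.51) = 0.0655; rank = round(500 × 0.0655) = 33; θ*₍33₎ = 0.4728.
Upper: z₀ + z₂ = 2.292; 1 − a(z₀+z₂) = 1.1650; argument = 2.2993 → 2.30; α₂ = 0.9893; rank = 495; θ*₍495₎ = 1.2428.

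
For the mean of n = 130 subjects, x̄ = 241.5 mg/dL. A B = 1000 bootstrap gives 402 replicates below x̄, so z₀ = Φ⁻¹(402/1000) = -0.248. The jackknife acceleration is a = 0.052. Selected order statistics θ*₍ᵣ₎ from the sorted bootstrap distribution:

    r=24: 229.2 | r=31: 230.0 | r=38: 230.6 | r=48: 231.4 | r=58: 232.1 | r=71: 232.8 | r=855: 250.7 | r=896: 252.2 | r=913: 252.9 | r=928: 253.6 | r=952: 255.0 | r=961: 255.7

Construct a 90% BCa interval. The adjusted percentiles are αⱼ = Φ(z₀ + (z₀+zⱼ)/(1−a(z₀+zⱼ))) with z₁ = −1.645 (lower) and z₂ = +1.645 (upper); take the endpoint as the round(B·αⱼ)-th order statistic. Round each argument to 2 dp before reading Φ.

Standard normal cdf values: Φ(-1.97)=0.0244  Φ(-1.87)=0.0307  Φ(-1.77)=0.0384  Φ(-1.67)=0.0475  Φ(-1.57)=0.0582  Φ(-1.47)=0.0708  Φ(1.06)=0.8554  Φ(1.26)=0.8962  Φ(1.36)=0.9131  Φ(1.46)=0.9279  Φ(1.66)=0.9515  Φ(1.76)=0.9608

Lower: z₀ + z₁ = -0.248 + (-1.645) = -1.893; 1 − a(z₀+z₁) = 1 − (0.052)(-1.893) = 1.0984; argument = -0.248 + (-1.893)/1.0984 = -1.9714 → -1.97.
α₁ = Φ(-1.97) = 0.0244; rank = round(1000 × 0.0244) = 24; θ*₍24₎ = 229.2.
Upper: z₀ + z₂ = 1.397; 1 − a(z₀+z₂) = 0.9274; argument = 1.2584 → 1.26; α₂ = 0.8962; rank = 896; θ*₍896₎ = 252.2.

(229.2, 252.2)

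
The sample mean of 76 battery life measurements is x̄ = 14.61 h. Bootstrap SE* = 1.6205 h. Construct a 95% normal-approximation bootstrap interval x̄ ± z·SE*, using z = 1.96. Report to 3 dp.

Margin = 1.96 × 1.6205 = 3.1762
Interval: 14.61 ± 3.1762

(11.434, 17.786)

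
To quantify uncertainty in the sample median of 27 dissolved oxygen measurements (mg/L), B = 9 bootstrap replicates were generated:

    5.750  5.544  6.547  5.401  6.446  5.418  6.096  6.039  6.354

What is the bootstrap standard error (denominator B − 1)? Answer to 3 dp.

Bootstrap SE is the standard deviation of the 9 replicate medians.
Mean of replicates: (5.750 + 5.544 + 6.547 + 5.401 + 6.446 + 5.418 + 6.096 + 6.039 + 6.354) / 9 = 53.5950 / 9 = 5.9550
Sum of squared deviations: (−0.2050)² + (−0.4110)² + (+0.5920)² + (−0.5540)² + (+0.4910)² + (−0.5370)² + (+0.1410)² + (+0.0840)² + (+0.3990)² = 1.5839
Variance = 1.5839 / 8 = 0.1980
SE* = √0.1980

SE* = 0.445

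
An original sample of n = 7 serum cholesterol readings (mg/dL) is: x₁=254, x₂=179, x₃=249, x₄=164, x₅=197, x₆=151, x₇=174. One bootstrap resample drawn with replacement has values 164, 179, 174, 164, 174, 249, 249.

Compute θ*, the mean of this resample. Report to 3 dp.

Mean = (164 + 179 + 174 + 164 + 174 + 249 + 249) / 7 = 1353.0 / 7 = 193.286

θ* = 193.286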